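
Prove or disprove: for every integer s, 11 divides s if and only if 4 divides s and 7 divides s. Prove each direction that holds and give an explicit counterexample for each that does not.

Both directions fail.

Forward direction. This fails: take s = 11. Certainly 11 ∣ 11, but 4 ∤ 11.

Converse. This fails: take s = 28. Both 4 ∣ 28 and 7 ∣ 28, yet 28 is not a multiple of 11 (since 28 = 2·11 + 6), so 11 ∤ 28.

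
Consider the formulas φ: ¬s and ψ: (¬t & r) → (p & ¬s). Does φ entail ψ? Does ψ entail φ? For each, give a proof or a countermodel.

[⇒] This fails. Under r = T, p = F, t = F, s = F, the left side is true but the right side is false.

[⇐] This fails. Under r = F, p = F, t = F, s = T, the left side is false but the right side is true.

Neither direction holds.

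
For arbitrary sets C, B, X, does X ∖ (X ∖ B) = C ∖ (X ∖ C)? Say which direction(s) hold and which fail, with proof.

(⟹) This inclusion fails. Take C = ∅, B = {1}, X = {1}; then 1 ∈ X ∖ (X ∖ B) but 1 ∉ C ∖ (X ∖ C).

(⟸) This inclusion fails. Take C = {1}, B = ∅, X = ∅; then 1 ∈ C ∖ (X ∖ C) but 1 ∉ X ∖ (X ∖ B).

(⊆) fails and (⊇) fails.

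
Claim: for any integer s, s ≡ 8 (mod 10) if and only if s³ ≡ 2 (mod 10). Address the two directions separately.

Forward direction. Suppose s ≡ 8 (mod 10). Write s = 10j + 8. Then (10j + 8)³ = 1000j³ + 2400j² + 1920j + 512 = 10(100j³ + 240j² + 192j + 51) + 2, so s³ ≡ 2 (mod 10).

Converse. Suppose s³ ≡ 2 (mod 10). The only residue r in {0, …, 9} with r³ ≡ 2 (mod 10) is r = 8, so s ≡ 8 (mod 10).

Both directions hold.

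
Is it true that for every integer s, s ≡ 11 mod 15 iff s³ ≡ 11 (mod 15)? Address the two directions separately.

(⟹) Suppose s ≡ 11 mod 15. Write s = 15j + 11. Then (15j + 11)³ = 3375j³ + 7425j² + 5445j + 1331 = 15(225j³ + 495j² + 363j + 88) + 11, so s³ ≡ 11 (mod 15).

(⟸) Conversely, suppose s³ ≡ 11 (mod 15). The only residue r in {0, …, 14} with r³ ≡ 11 (mod 15) is r = 11, so s ≡ 11 (mod 15).

Equivalent; both directions hold.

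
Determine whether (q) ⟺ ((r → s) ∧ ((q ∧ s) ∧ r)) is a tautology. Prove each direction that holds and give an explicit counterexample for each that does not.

[⇒] This fails. Under r = F, s = F, q = T, the left side is true but the right side is false.

[⇐] Assume the antecedent. If r is true, the antecedent forces (r = T, s = T, q = T), and q holds there. If r is false, the antecedent cannot hold. Either way q holds.

Only the reverse direction holds.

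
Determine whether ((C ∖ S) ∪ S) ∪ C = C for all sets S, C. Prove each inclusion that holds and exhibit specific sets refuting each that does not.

The sets are not equal: only the reverse inclusion holds.

Forward inclusion. This inclusion fails. Take S = {1}, C = ∅; then 1 ∈ ((C ∖ S) ∪ S) ∪ C but 1 ∉ C.

Reverse inclusion. Let x ∈ C. Then either x ∈ C and x ∉ S; or x ∈ S ∩ C. In each case x ∈ ((C ∖ S) ∪ S) ∪ C, so C ⊆ ((C ∖ S) ∪ S) ∪ C.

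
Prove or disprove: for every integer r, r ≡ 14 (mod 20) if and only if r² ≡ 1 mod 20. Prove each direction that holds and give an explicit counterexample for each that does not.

Both directions fail.

Forward direction. This fails: take r = 14. Then 14 ≡ 14 (mod 20), but 14² = 196 ≡ 16 (mod 20), not 1.

Converse. This fails: take r = 1. Then 1² = 1 ≡ 1 (mod 20), yet 1 ≡ 1 (mod 20), not 14.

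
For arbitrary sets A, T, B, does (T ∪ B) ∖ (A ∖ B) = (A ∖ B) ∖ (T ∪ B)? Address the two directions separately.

Neither inclusion holds.

(⊆) This inclusion fails. Take A = ∅, T = {1}, B = ∅; then 1 ∈ (T ∪ B) ∖ (A ∖ B) but 1 ∉ (A ∖ B) ∖ (T ∪ B).

(⊇) This inclusion fails. Take A = {1}, T = ∅, B = ∅; then 1 ∈ (A ∖ B) ∖ (T ∪ B) but 1 ∉ (T ∪ B) ∖ (A ∖ B).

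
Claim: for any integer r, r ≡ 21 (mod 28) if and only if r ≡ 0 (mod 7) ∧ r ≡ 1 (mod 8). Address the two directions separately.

(⇒) fails; (⇐) holds.

(⟸) If r ≡ 0 (mod 7) and r ≡ 1 (mod 8), then by the Chinese remainder theorem r ≡ 49 (mod 56). Since 49 ≡ 21 (mod 28) and 28 ∣ 56, we get r ≡ 21 (mod 28).

(⟹) This fails: r = 21 gives 21 ≡ 21 (mod 28) but 21 ≡ 5 (mod 8), so the conjunction on the right does not hold.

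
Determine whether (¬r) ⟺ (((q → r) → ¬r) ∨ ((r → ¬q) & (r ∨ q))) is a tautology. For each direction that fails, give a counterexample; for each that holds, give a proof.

Only the forward implication holds.

(⇒) Assume the antecedent. If r is true, the antecedent cannot hold. If r is false, the consequent reduces to true regardless of the other variables. Either way the consequent holds.

(⇐) This fails. Under r = T, q = F, the left side is false but the right side is true.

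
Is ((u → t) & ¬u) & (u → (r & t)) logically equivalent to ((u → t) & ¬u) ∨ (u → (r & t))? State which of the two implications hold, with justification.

[⇒] Assume the antecedent. If r is true, the antecedent forces (r = T, u = F, t = F) or (r = T, u = F, t = T), and ((u → t) & ¬u) ∨ (u → (r & t)) holds there. If r is false, the antecedent forces (r = F, u = F, t = F) or (r = F, u = F, t = T), and ((u → t) & ¬u) ∨ (u → (r & t)) holds there. Either way ((u → t) & ¬u) ∨ (u → (r & t)) holds.

[⇐] This fails. Under r = T, u = T, t = T, the left side is false but the right side is true.

The forward direction holds; the converse fails.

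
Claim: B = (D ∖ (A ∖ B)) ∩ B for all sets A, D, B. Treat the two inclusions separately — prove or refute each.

(⟹) This inclusion fails. Take A = ∅, D = ∅, B = {1}; then 1 ∈ B but 1 ∉ (D ∖ (A ∖ B)) ∩ B.

(⟸) Let x ∈ (D ∖ (A ∖ B)) ∩ B. Then either x ∈ D ∩ B and x ∉ A; or x ∈ A ∩ D ∩ B. In each case x ∈ B, so (D ∖ (A ∖ B)) ∩ B ⊆ B.

The sets are not equal: only the reverse inclusion holds.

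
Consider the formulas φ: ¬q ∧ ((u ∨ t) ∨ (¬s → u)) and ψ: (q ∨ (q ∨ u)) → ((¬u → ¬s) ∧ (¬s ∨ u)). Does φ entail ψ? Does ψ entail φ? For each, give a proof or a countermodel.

(→) Assume the antecedent. If q is true, the antecedent cannot hold. If q is false, the consequent reduces to true regardless of the other variables. Either way the consequent holds.

(←) This fails. Under u = F, t = F, q = F, s = F, the left side is false but the right side is true.

Not equivalent: only (⇒) holds.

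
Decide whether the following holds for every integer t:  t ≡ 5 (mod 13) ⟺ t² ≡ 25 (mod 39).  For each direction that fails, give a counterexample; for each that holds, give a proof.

(⇒) This fails: take t = 18. Then 18 ≡ 5 (mod 13), but 18² = 324 ≡ 12 (mod 39), not 25.

(⇐) This fails: take t = 8. Then 8² = 64 ≡ 25 (mod 39), yet 8 ≡ 8 (mod 13), not 5.

Neither implication holds.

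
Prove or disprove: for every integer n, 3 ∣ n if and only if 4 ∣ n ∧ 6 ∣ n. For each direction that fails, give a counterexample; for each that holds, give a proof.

Forward direction. This fails: take n = 3. Certainly 3 ∣ 3, but 4 ∤ 3.

Converse. Suppose 4 ∣ n and 6 ∣ n. Any common multiple of 4 and 6 is a multiple of their lcm; here lcm(4, 6) = 4·6/gcd(4, 6) = 24/2 = 12, so 12 ∣ n. Since 3 ∣ 12, it follows that 3 ∣ n.

Only the reverse direction holds.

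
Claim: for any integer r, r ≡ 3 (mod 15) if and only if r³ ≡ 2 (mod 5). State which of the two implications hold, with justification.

(⇒) Suppose r ≡ 3 (mod 15). Then r³ ≡ 3³ = 27 (mod 15), and since 5 ∣ 15, also r³ ≡ 2 (mod 5).

(⇐) This fails: take r = 8. Then 8³ = 512 ≡ 2 (mod 5), yet 8 ≡ 8 (mod 15), not 3.

Not equivalent: only (⇒) holds.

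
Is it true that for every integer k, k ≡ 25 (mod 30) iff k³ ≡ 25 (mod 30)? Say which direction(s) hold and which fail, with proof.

Equivalent; both directions hold.

[⇒] Suppose k ≡ 25 (mod 30). Write k = 30j + 25. Then (30j + 25)³ = 27000j³ + 67500j² + 56250j + 15625 = 30(900j³ + 2250j² + 1875j + 520) + 25, so k³ ≡ 25 (mod 30).

[⇐] Conversely, suppose k³ ≡ 25 (mod 30). The only residue r in {0, …, 29} with r³ ≡ 25 (mod 30) is r = 25, so k ≡ 25 (mod 30).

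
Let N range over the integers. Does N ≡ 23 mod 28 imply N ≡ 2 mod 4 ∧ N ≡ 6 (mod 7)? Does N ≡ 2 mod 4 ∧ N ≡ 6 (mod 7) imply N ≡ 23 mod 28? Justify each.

(⇒) fails and (⇐) fails.

(⟹) This fails: N = 23 gives 23 ≡ 23 (mod 28) but 23 ≡ 3 (mod 4), so the conjunction on the right does not hold.

(⟸) This fails: N = 6 satisfies both congruences on the right (6 ≡ 2 mod 4 and 6 ≡ 6 mod 7) yet 6 ≡ 6 (mod 28), not 23.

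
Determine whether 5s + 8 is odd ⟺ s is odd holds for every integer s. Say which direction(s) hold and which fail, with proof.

(⟹) Suppose 5s + 8 is odd. Since 5 is odd, 5s and s have the same parity, so 5s + 8 ≡ s + 8 (mod 2). As 8 is even, 5s + 8 is odd exactly when s is odd. Thus s is odd.

(⟸) Conversely, suppose s is odd; write s = 2j + 1. Then 5s + 8 = 5·(2j + 1) + 8 = 2·5j + 13, which is odd.

Both directions hold; the statement is true.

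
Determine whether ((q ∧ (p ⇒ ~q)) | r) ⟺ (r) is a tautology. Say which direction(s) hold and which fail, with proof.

The forward direction fails; the converse holds.

Forward direction. This fails. Under r = F, q = T, p = F, the left side is true but the right side is false.

Converse. Assume the antecedent. If r is true, (q ∧ (p ⇒ ~q)) | r reduces to true regardless of the other variables. If r is false, the antecedent cannot hold. Either way (q ∧ (p ⇒ ~q)) | r holds.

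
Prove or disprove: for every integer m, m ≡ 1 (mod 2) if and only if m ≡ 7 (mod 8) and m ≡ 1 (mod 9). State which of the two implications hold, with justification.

Only the converse holds.

(⇒) This fails: m = 1 gives 1 ≡ 1 (mod 2) but 1 ≡ 1 (mod 8), so the conjunction on the right does not hold.

(⇐) Conversely, if m ≡ 7 (mod 8) and m ≡ 1 (mod 9), then by the Chinese remainder theorem m ≡ 55 (mod 72). Since 55 ≡ 1 (mod 2) and 2 ∣ 72, we get m ≡ 1 (mod 2).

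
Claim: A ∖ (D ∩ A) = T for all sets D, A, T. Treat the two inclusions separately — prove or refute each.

Neither inclusion holds.

(⊆) This inclusion fails. Take D = ∅, A = {1}, T = ∅; then 1 ∈ A ∖ (D ∩ A) but 1 ∉ T.

(⊇) This inclusion fails. Take D = ∅, A = ∅, T = {1}; then 1 ∈ T but 1 ∉ A ∖ (D ∩ A).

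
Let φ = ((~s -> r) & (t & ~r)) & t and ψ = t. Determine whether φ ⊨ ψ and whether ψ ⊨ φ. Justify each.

(→) Assume the antecedent. If s is true, the antecedent forces (s = T, t = T, r = F), and t holds there. If s is false, the antecedent cannot hold. Either way t holds.

(←) This fails. Under s = F, t = T, r = F, the left side is false but the right side is true.

The forward direction holds; the converse fails.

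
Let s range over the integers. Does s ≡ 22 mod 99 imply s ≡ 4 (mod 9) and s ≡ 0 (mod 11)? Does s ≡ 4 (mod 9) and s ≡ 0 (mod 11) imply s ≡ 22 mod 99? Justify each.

Converse. If s ≡ 4 (mod 9) and s ≡ 0 (mod 11), then by the Chinese remainder theorem s ≡ 22 (mod 99). This is exactly s ≡ 22 (mod 99).

Forward direction. Suppose s ≡ 22 (mod 99); write s = 99j + 22. Since 9 ∣ 99, reducing mod 9 gives s ≡ 22 ≡ 4 (mod 9); since 11 ∣ 99, reducing mod 11 gives s ≡ 22 ≡ 0 (mod 11).

Both directions hold.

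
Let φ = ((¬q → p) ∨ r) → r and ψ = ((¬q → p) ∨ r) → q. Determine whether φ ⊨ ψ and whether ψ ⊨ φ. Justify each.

Both directions fail.

(⟹) This fails. Under r = T, p = F, q = F, the left side is true but the right side is false.

(⟸) This fails. Under r = F, p = F, q = T, the left side is false but the right side is true.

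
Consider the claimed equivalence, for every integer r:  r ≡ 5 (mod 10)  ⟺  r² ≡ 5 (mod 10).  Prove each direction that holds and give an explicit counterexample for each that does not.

(⟹) Suppose r ≡ 5 (mod 10). Write r = 10j + 5. Then (10j + 5)² = 100j² + 100j + 25 = 10(10j² + 10j + 2) + 5, so r² ≡ 5 (mod 10).

(⟸) Conversely, suppose r² ≡ 5 (mod 10). The only residue r in {0, …, 9} with r² ≡ 5 (mod 10) is r = 5, so r ≡ 5 (mod 10).

Both directions hold; the statement is true.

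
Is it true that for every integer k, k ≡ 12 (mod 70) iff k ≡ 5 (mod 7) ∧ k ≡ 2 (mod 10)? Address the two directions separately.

(⇒) Suppose k ≡ 12 (mod 70); write k = 70j + 12. Since 7 ∣ 70, reducing mod 7 gives k ≡ 12 ≡ 5 (mod 7); since 10 ∣ 70, reducing mod 10 gives k ≡ 12 ≡ 2 (mod 10).

(⇐) Conversely, if k ≡ 5 (mod 7) and k ≡ 2 (mod 10), then by the Chinese remainder theorem k ≡ 12 (mod 70). This is exactly k ≡ 12 (mod 70).

Both directions hold; the statement is true.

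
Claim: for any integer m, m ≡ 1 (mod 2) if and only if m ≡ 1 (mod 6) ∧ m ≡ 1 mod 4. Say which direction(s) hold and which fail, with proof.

(⇐) If m ≡ 1 (mod 6) and m ≡ 1 (mod 4), then by the Chinese remainder theorem m ≡ 1 (mod 12). Since 1 ≡ 1 (mod 2) and 2 ∣ 12, we get m ≡ 1 (mod 2).

(⇒) This fails: m = 3 gives 3 ≡ 1 (mod 2) but 3 ≡ 3 (mod 6), so the conjunction on the right does not hold.

Only the reverse direction holds.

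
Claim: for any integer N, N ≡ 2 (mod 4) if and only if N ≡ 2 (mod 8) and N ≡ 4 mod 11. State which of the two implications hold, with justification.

Not equivalent: only (⇐) holds.

Forward direction. This fails: N = 2 gives 2 ≡ 2 (mod 4) but 2 ≡ 2 (mod 11), so the conjunction on the right does not hold.

Converse. If N ≡ 2 (mod 8) and N ≡ 4 (mod 11), then by the Chinese remainder theorem N ≡ 26 (mod 88). Since 26 ≡ 2 (mod 4) and 4 ∣ 88, we get N ≡ 2 (mod 4).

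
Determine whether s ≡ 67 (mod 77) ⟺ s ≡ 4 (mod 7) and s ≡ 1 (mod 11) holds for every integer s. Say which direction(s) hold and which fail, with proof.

The biconditional holds.

Forward direction. Suppose s ≡ 67 (mod 77); write s = 77j + 67. Since 7 ∣ 77, reducing mod 7 gives s ≡ 67 ≡ 4 (mod 7); since 11 ∣ 77, reducing mod 11 gives s ≡ 67 ≡ 1 (mod 11).

Converse. If s ≡ 4 (mod 7) and s ≡ 1 (mod 11), then by the Chinese remainder theorem s ≡ 67 (mod 77). This is exactly s ≡ 67 (mod 77).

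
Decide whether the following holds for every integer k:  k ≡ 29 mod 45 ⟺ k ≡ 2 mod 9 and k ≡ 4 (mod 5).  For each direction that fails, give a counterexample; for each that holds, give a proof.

The biconditional holds.

[⇒] Suppose k ≡ 29 (mod 45); write k = 45j + 29. Since 9 ∣ 45, reducing mod 9 gives k ≡ 29 ≡ 2 (mod 9); since 5 ∣ 45, reducing mod 5 gives k ≡ 29 ≡ 4 (mod 5).

[⇐] Conversely, if k ≡ 2 (mod 9) and k ≡ 4 (mod 5), then by the Chinese remainder theorem k ≡ 29 (mod 45). This is exactly k ≡ 29 (mod 45).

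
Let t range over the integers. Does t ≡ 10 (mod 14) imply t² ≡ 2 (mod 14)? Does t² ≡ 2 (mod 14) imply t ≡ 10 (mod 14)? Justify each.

(⟹) Suppose t ≡ 10 (mod 14). Write t = 14j + 10. Then (14j + 10)² = 196j² + 280j + 100 = 14(14j² + 20j + 7) + 2, so t² ≡ 2 (mod 14).

(⟸) This fails: take t = 4. Then 4² = 16 ≡ 2 (mod 14), yet 4 ≡ 4 (mod 14), not 10.

Not equivalent: only (⇒) holds.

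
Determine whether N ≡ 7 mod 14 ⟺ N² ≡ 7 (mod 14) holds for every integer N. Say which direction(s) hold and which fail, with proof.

Both directions hold.

(⇒) Suppose N ≡ 7 mod 14. Write N = 14j + 7. Then (14j + 7)² = 196j² + 196j + 49 = 14(14j² + 14j + 3) + 7, so N² ≡ 7 (mod 14).

(⇐) Conversely, suppose N² ≡ 7 (mod 14). The only residue r in {0, …, 13} with r² ≡ 7 (mod 14) is r = 7, so N ≡ 7 (mod 14).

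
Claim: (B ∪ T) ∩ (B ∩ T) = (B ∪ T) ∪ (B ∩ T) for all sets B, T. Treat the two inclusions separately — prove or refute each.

(⟹) Let x ∈ (B ∪ T) ∩ (B ∩ T). Then x ∈ B ∩ T, from which x ∈ (B ∪ T) ∪ (B ∩ T).

(⟸) This inclusion fails. Take B = {1}, T = ∅; then 1 ∈ (B ∪ T) ∪ (B ∩ T) but 1 ∉ (B ∪ T) ∩ (B ∩ T).

The sets are not equal: only the forward inclusion holds.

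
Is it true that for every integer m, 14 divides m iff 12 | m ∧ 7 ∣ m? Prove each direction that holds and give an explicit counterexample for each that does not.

Not equivalent: only (⇐) holds.

(⇒) This fails: take m = 14. Certainly 14 ∣ 14, but 12 ∤ 14.

(⇐) Suppose 12 ∣ m and 7 ∣ m. Any common multiple of 12 and 7 is a multiple of their lcm; here gcd(12, 7) = 1, so lcm(12, 7) = 12·7 = 84, so 84 ∣ m. Since 14 ∣ 84, it follows that 14 ∣ m.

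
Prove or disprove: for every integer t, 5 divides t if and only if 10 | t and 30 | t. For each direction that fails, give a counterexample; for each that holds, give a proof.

(⇒) This fails: take t = 5. Certainly 5 ∣ 5, but 10 ∤ 5.

(⇐) Suppose 10 ∣ t and 30 ∣ t. Any common multiple of 10 and 30 is a multiple of their lcm; here lcm(10, 30) = 10·30/gcd(10, 30) = 300/10 = 30, so 30 ∣ t. Since 5 ∣ 30, it follows that 5 ∣ t.

Only the reverse direction holds.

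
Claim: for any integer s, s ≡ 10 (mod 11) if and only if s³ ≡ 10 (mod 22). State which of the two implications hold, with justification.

(⟸) The residues r modulo 22 with r³ ≡ 10 (mod 22) are exactly {10}, and each is ≡ 10 (mod 11).

(⟹) This fails: take s = 21. Then 21 ≡ 10 (mod 11), but 21³ = 9261 ≡ 21 (mod 22), not 10.

Not equivalent: only (⇐) holds.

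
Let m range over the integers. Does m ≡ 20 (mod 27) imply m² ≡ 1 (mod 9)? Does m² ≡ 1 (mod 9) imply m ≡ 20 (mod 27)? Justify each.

Both directions fail.

Forward direction. This fails: take m = 20. Then 20 ≡ 20 (mod 27), but 20² = 400 ≡ 4 (mod 9), not 1.

Converse. This fails: take m = 1. Then 1² = 1 ≡ 1 (mod 9), yet 1 ≡ 1 (mod 27), not 20.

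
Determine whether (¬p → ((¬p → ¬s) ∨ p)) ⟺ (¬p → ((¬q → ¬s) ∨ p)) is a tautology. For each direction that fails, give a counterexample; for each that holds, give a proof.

(⟸) This fails. Under q = T, p = F, s = T, the left side is false but the right side is true.

(⟹) Assume the antecedent. If p is true, ¬p → ((¬q → ¬s) ∨ p) reduces to true regardless of the other variables. If p is false, the antecedent forces (q = F, p = F, s = F) or (q = T, p = F, s = F), and ¬p → ((¬q → ¬s) ∨ p) holds there. Either way ¬p → ((¬q → ¬s) ∨ p) holds.

Not equivalent: only (⇒) holds.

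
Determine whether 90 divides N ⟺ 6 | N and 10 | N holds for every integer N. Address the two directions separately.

Only the forward direction holds.

(→) If 90 ∣ N, write N = 90q. Since 90 = 15·6, N = 6·(15q), so 6 ∣ N; and since 90 = 9·10, N = 10·(9q), so 10 ∣ N.

(←) This fails: take N = 30. Both 6 ∣ 30 and 10 ∣ 30, yet 30 is not a multiple of 90 (since 30 = 0·90 + 30), so 90 ∤ 30.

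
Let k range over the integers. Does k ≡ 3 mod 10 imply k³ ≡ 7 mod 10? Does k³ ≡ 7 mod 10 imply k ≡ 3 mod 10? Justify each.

(→) Suppose k ≡ 3 mod 10. Write k = 10j + 3. Then (10j + 3)³ = 1000j³ + 900j² + 270j + 27 = 10(100j³ + 90j² + 27j + 2) + 7, so k³ ≡ 7 (mod 10).

(←) For the converse, argue contrapositively. If k ≢ 3 (mod 10), then k is congruent to one of 0, 1, 2, 4, 5, 6, 7, 8, 9 modulo 10, and these give k³ ≡ 0, 1, 8, 4, 5, 6, 3, 2, 9 respectively — never 7.

Both implications hold.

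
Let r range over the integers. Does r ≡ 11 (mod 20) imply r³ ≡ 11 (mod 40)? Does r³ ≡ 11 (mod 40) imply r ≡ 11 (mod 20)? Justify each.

[⇒] This fails: take r = 31. Then 31 ≡ 11 (mod 20), but 31³ = 29791 ≡ 31 (mod 40), not 11.

[⇐] Conversely, the residues r modulo 40 with r³ ≡ 11 (mod 40) are exactly {11}, and each is ≡ 11 (mod 20).

Only the reverse direction holds.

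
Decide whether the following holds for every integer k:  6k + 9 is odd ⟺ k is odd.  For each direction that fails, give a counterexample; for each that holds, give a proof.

[⇒] This fails: take k = 4. Then 6k + 9 = 33, which is odd, yet k = 4 is even, not odd.

[⇐] Suppose k is odd. Since 6 is even, 6k is even for every k, so 6k + 9 has the same parity as 9, which is odd. Hence 6k + 9 is odd.

The forward direction fails; the converse holds.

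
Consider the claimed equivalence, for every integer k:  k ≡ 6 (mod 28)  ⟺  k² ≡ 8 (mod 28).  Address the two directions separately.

Only the forward implication holds.

(⟹) Suppose k ≡ 6 (mod 28). Write k = 28j + 6. Then (28j + 6)² = 784j² + 336j + 36 = 28(28j² + 12j + 1) + 8, so k² ≡ 8 (mod 28).

(⟸) This fails: take k = 8. Then 8² = 64 ≡ 8 (mod 28), yet 8 ≡ 8 (mod 28), not 6.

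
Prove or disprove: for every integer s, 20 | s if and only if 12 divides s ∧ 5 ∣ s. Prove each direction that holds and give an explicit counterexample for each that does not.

Not equivalent: only (⇐) holds.

Forward direction. This fails: take s = 20. Certainly 20 ∣ 20, but 12 ∤ 20.

Converse. Suppose 12 ∣ s and 5 ∣ s. Any common multiple of 12 and 5 is a multiple of their lcm; here gcd(12, 5) = 1, so lcm(12, 5) = 12·5 = 60, so 60 ∣ s. Since 20 ∣ 60, it follows that 20 ∣ s.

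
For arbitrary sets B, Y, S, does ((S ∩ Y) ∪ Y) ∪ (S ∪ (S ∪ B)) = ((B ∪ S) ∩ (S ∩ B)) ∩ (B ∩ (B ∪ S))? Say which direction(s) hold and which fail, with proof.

The sets are not equal: only the reverse inclusion holds.

(⟹) This inclusion fails. Take B = {1}, Y = ∅, S = ∅; then 1 ∈ ((S ∩ Y) ∪ Y) ∪ (S ∪ (S ∪ B)) but 1 ∉ ((B ∪ S) ∩ (S ∩ B)) ∩ (B ∩ (B ∪ S)).

(⟸) Let x ∈ ((B ∪ S) ∩ (S ∩ B)) ∩ (B ∩ (B ∪ S)). Then either x ∈ B ∩ S and x ∉ Y; or x ∈ B ∩ Y ∩ S. In each case x ∈ ((S ∩ Y) ∪ Y) ∪ (S ∪ (S ∪ B)), so ((B ∪ S) ∩ (S ∩ B)) ∩ (B ∩ (B ∪ S)) ⊆ ((S ∩ Y) ∪ Y) ∪ (S ∪ (S ∪ B)).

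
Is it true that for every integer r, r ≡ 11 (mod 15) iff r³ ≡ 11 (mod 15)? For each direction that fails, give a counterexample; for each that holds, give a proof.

Forward direction. Suppose r ≡ 11 (mod 15). Write r = 15j + 11. Then (15j + 11)³ = 3375j³ + 7425j² + 5445j + 1331 = 15(225j³ + 495j² + 363j + 88) + 11, so r³ ≡ 11 (mod 15).

Converse. Suppose r³ ≡ 11 (mod 15). The only residue r in {0, …, 14} with r³ ≡ 11 (mod 15) is r = 11, so r ≡ 11 (mod 15).

Both directions hold.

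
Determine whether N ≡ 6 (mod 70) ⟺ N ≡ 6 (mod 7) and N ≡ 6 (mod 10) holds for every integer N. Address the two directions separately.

Both directions hold.

(⇒) Suppose N ≡ 6 (mod 70); write N = 70j + 6. Since 7 ∣ 70, reducing mod 7 gives N ≡ 6 (mod 7); since 10 ∣ 70, reducing mod 10 gives N ≡ 6 (mod 10).

(⇐) Conversely, if N ≡ 6 (mod 7) and N ≡ 6 (mod 10), then by the Chinese remainder theorem N ≡ 6 (mod 70). This is exactly N ≡ 6 (mod 70).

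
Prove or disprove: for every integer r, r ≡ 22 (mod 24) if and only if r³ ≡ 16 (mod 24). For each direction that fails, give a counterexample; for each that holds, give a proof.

(⇒) holds; (⇐) fails.

(⟹) Suppose r ≡ 22 (mod 24). Write r = 24j + 22. Then (24j + 22)³ = 13824j³ + 38016j² + 34848j + 10648 = 24(576j³ + 1584j² + 1452j + 443) + 16, so r³ ≡ 16 (mod 24).

(⟸) This fails: take r = 4. Then 4³ = 64 ≡ 16 (mod 24), yet 4 ≡ 4 (mod 24), not 22.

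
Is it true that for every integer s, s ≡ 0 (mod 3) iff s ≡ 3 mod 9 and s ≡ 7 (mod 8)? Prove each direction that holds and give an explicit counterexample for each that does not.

(→) This fails: s = 0 gives 0 ≡ 0 (mod 3) but 0 ≡ 0 (mod 9), so the conjunction on the right does not hold.

(←) Conversely, if s ≡ 3 (mod 9) and s ≡ 7 (mod 8), then by the Chinese remainder theorem s ≡ 39 (mod 72). Since 39 ≡ 0 (mod 3) and 3 ∣ 72, we get s ≡ 0 (mod 3).

Only the converse holds.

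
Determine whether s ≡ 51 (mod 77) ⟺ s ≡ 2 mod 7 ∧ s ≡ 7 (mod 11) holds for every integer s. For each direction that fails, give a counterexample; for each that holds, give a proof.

Both implications hold.

[⇒] Suppose s ≡ 51 (mod 77); write s = 77j + 51. Since 7 ∣ 77, reducing mod 7 gives s ≡ 51 ≡ 2 (mod 7); since 11 ∣ 77, reducing mod 11 gives s ≡ 51 ≡ 7 (mod 11).

[⇐] Conversely, if s ≡ 2 (mod 7) and s ≡ 7 (mod 11), then by the Chinese remainder theorem s ≡ 51 (mod 77). This is exactly s ≡ 51 (mod 77).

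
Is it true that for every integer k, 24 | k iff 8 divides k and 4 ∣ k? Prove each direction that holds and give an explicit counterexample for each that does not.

(⇒) If 24 ∣ k, write k = 24q. Since 24 = 3·8, k = 8·(3q), so 8 ∣ k; and since 24 = 6·4, k = 4·(6q), so 4 ∣ k.

(⇐) This fails: take k = 8. Both 8 ∣ 8 and 4 ∣ 8, yet 8 is not a multiple of 24 (since 8 = 0·24 + 8), so 24 ∤ 8.

(⇒) holds; (⇐) fails.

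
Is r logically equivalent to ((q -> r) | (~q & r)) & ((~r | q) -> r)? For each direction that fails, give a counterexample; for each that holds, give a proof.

The biconditional holds.

(⇒) Assume the antecedent. If q is true, the antecedent forces (q = T, r = T), and the consequent holds there. If q is false, the antecedent forces (q = F, r = T), and the consequent holds there. Either way the consequent holds.

(⇐) Assume the antecedent. If q is true, the antecedent forces (q = T, r = T), and r holds there. If q is false, the antecedent forces (q = F, r = T), and r holds there. Either way r holds.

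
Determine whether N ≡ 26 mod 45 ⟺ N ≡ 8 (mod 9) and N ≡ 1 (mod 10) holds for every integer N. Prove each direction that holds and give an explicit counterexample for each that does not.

The forward direction fails; the converse holds.

(⇒) This fails: N = 26 gives 26 ≡ 26 (mod 45) but 26 ≡ 6 (mod 10), so the conjunction on the right does not hold.

(⇐) Conversely, if N ≡ 8 (mod 9) and N ≡ 1 (mod 10), then by the Chinese remainder theorem N ≡ 71 (mod 90). Since 71 ≡ 26 (mod 45) and 45 ∣ 90, we get N ≡ 26 (mod 45).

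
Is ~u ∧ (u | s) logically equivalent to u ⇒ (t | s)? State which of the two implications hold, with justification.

Converse. This fails. Under u = F, s = F, t = F, the left side is false but the right side is true.

Forward direction. Assume the antecedent. If u is true, the antecedent cannot hold. If u is false, u ⇒ (t | s) reduces to true regardless of the other variables. Either way u ⇒ (t | s) holds.

Only the forward direction holds.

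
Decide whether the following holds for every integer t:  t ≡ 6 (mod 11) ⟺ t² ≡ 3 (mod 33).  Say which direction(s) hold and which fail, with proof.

(→) This fails: take t = 17. Then 17 ≡ 6 (mod 11), but 17² = 289 ≡ 25 (mod 33), not 3.

(←) This fails: take t = 27. Then 27² = 729 ≡ 3 (mod 33), yet 27 ≡ 5 (mod 11), not 6.

Neither implication holds.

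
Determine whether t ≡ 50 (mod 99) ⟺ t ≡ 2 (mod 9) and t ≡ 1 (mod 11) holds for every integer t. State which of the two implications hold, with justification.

(⇒) fails and (⇐) fails.

(⇒) This fails: t = 50 gives 50 ≡ 50 (mod 99) but 50 ≡ 5 (mod 9), so the conjunction on the right does not hold.

(⇐) This fails: t = 56 satisfies both congruences on the right (56 ≡ 2 mod 9 and 56 ≡ 1 mod 11) yet 56 ≡ 56 (mod 99), not 50.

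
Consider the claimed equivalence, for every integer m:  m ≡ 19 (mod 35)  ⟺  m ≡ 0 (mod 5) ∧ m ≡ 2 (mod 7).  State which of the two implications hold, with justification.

(⟹) This fails: m = 19 gives 19 ≡ 19 (mod 35) but 19 ≡ 4 (mod 5), so the conjunction on the right does not hold.

(⟸) This fails: m = 30 satisfies both congruences on the right (30 ≡ 0 mod 5 and 30 ≡ 2 mod 7) yet 30 ≡ 30 (mod 35), not 19.

Neither implication holds.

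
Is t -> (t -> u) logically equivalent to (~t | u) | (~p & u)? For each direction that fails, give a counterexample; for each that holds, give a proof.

The biconditional holds.

[⇒] Assume the antecedent. If u is true, (~t | u) | (~p & u) reduces to true regardless of the other variables. If u is false, the antecedent forces (u = F, t = F, p = F) or (u = F, t = F, p = T), and (~t | u) | (~p & u) holds there. Either way (~t | u) | (~p & u) holds.

[⇐] Assume the antecedent. If u is true, t -> (t -> u) reduces to true regardless of the other variables. If u is false, the antecedent forces (u = F, t = F, p = F) or (u = F, t = F, p = T), and t -> (t -> u) holds there. Either way t -> (t -> u) holds.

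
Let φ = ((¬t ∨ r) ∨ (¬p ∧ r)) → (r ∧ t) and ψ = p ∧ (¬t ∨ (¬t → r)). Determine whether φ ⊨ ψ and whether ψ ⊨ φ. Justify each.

Both directions fail.

(→) This fails. Under p = F, r = F, t = T, the left side is true but the right side is false.

(←) This fails. Under p = T, r = F, t = F, the left side is false but the right side is true.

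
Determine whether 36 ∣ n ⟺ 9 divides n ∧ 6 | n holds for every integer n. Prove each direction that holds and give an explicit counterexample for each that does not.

Only the forward implication holds.

(⇒) If 36 ∣ n, write n = 36q. Since 36 = 4·9, n = 9·(4q), so 9 ∣ n; and since 36 = 6·6, n = 6·(6q), so 6 ∣ n.

(⇐) This fails: take n = 18. Both 9 ∣ 18 and 6 ∣ 18, yet 18 is not a multiple of 36 (since 18 = 0·36 + 18), so 36 ∤ 18.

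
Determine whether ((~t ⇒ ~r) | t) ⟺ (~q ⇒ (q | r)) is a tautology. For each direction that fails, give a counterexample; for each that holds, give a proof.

(⇒) fails and (⇐) fails.

[⇒] This fails. Under q = F, t = F, r = F, the left side is true but the right side is false.

[⇐] This fails. Under q = F, t = F, r = T, the left side is false but the right side is true.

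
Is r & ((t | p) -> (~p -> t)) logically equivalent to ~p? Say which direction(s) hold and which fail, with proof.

(→) This fails. Under r = T, t = F, p = T, the left side is true but the right side is false.

(←) This fails. Under r = F, t = F, p = F, the left side is false but the right side is true.

(⇒) fails and (⇐) fails.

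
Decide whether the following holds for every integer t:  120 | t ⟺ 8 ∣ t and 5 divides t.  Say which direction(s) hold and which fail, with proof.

Converse. This fails: take t = 40. Both 8 ∣ 40 and 5 ∣ 40, yet 40 is not a multiple of 120 (since 40 = 0·120 + 40), so 120 ∤ 40.

Forward direction. If 120 ∣ t, write t = 120q. Since 120 = 15·8, t = 8·(15q), so 8 ∣ t; and since 120 = 24·5, t = 5·(24q), so 5 ∣ t.

The forward direction holds; the converse fails.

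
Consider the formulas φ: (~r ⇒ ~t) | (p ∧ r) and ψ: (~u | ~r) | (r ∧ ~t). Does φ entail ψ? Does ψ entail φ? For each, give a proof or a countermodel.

(⇒) This fails. Under r = T, p = F, t = T, u = T, the left side is true but the right side is false.

(⇐) This fails. Under r = F, p = F, t = T, u = F, the left side is false but the right side is true.

Neither implication holds.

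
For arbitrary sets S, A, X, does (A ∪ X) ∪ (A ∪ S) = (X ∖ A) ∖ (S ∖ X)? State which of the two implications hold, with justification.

(⊆) fails; (⊇) holds.

(⊇) Let x ∈ (X ∖ A) ∖ (S ∖ X). Then either x ∈ X and x ∉ S, A; or x ∈ S ∩ X and x ∉ A. In each case x ∈ (A ∪ X) ∪ (A ∪ S), so (X ∖ A) ∖ (S ∖ X) ⊆ (A ∪ X) ∪ (A ∪ S).

(⊆) This inclusion fails. Take S = {1}, A = ∅, X = ∅; then 1 ∈ (A ∪ X) ∪ (A ∪ S) but 1 ∉ (X ∖ A) ∖ (S ∖ X).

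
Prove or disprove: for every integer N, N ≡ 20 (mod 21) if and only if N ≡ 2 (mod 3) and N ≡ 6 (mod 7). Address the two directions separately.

[⇐] If N ≡ 2 (mod 3) and N ≡ 6 (mod 7), then by the Chinese remainder theorem N ≡ 20 (mod 21). This is exactly N ≡ 20 (mod 21).

[⇒] Suppose N ≡ 20 (mod 21); write N = 21j + 20. Since 3 ∣ 21, reducing mod 3 gives N ≡ 20 ≡ 2 (mod 3); since 7 ∣ 21, reducing mod 7 gives N ≡ 20 ≡ 6 (mod 7).

Both implications hold.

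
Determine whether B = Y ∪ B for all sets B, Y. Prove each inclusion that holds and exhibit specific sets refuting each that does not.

(⊇) This inclusion fails. Take B = ∅, Y = {1}; then 1 ∈ Y ∪ B but 1 ∉ B.

(⊆) Let x ∈ B. Then either x ∈ B and x ∉ Y; or x ∈ B ∩ Y. In each case x ∈ Y ∪ B, so B ⊆ Y ∪ B.

The sets are not equal: only the forward inclusion holds.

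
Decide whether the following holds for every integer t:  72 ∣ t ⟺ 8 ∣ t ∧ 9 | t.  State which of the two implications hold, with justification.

Equivalent; both directions hold.

[⇐] Suppose 8 ∣ t and 9 ∣ t. Any common multiple of 8 and 9 is a multiple of their lcm; here gcd(8, 9) = 1, so lcm(8, 9) = 8·9 = 72, so 72 ∣ t.

[⇒] If 72 ∣ t, write t = 72q. Since 72 = 9·8, t = 8·(9q), so 8 ∣ t; and since 72 = 8·9, t = 9·(8q), so 9 ∣ t.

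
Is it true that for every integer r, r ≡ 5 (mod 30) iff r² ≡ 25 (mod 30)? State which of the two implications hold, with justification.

Converse. This fails: take r = 25. Then 25² = 625 ≡ 25 (mod 30), yet 25 ≡ 25 (mod 30), not 5.

Forward direction. Suppose r ≡ 5 (mod 30). Write r = 30j + 5. Then (30j + 5)² = 900j² + 300j + 25 = 30(30j² + 10j) + 25, so r² ≡ 25 (mod 30).

Not equivalent: only (⇒) holds.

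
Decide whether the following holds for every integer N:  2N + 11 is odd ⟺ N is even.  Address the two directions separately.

(⇐) Suppose N is even. Since 2 is even, 2N is even for every N, so 2N + 11 has the same parity as 11, which is odd. Hence 2N + 11 is odd.

(⇒) This fails: take N = 1. Then 2N + 11 = 13, which is odd, yet N = 1 is odd, not even.

(⇒) fails; (⇐) holds.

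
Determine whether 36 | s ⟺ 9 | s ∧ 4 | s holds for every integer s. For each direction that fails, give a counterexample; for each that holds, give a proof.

(→) If 36 ∣ s, write s = 36q. Since 36 = 4·9, s = 9·(4q), so 9 ∣ s; and since 36 = 9·4, s = 4·(9q), so 4 ∣ s.

(←) Suppose 9 ∣ s and 4 ∣ s. Any common multiple of 9 and 4 is a multiple of their lcm; here gcd(9, 4) = 1, so lcm(9, 4) = 9·4 = 36, so 36 ∣ s.

Both directions hold.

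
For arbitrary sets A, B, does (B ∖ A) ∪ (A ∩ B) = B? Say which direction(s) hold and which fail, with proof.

Reverse inclusion. Let x ∈ B. Then either x ∈ B and x ∉ A; or x ∈ A ∩ B. In each case x ∈ (B ∖ A) ∪ (A ∩ B), so B ⊆ (B ∖ A) ∪ (A ∩ B).

Forward inclusion. Let x ∈ (B ∖ A) ∪ (A ∩ B). Then either x ∈ B and x ∉ A; or x ∈ A ∩ B. In each case x ∈ B, so (B ∖ A) ∪ (A ∩ B) ⊆ B.

Both inclusions hold; the sets are equal.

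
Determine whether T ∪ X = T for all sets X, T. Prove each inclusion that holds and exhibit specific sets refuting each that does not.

Only the reverse inclusion holds.

(⟹) This inclusion fails. Take X = {1}, T = ∅; then 1 ∈ T ∪ X but 1 ∉ T.

(⟸) Let x ∈ T. Then either x ∈ T and x ∉ X; or x ∈ X ∩ T. In each case x ∈ T ∪ X, so T ⊆ T ∪ X.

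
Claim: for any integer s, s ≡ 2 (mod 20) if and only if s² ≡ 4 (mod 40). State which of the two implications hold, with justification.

(⇒) holds; (⇐) fails.

(⟹) Suppose s ≡ 2 (mod 20). Working modulo 40, s ∈ {2, 22}; for each such r, r² ≡ 4 (mod 40).

(⟸) This fails: take s = 18. Then 18² = 324 ≡ 4 (mod 40), yet 18 ≡ 18 (mod 20), not 2.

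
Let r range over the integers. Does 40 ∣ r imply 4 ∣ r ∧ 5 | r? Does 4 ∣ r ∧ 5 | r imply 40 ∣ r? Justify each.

Not equivalent: only (⇒) holds.

(→) If 40 ∣ r, write r = 40q. Since 40 = 10·4, r = 4·(10q), so 4 ∣ r; and since 40 = 8·5, r = 5·(8q), so 5 ∣ r.

(←) This fails: take r = 20. Both 4 ∣ 20 and 5 ∣ 20, yet 20 is not a multiple of 40 (since 20 = 0·40 + 20), so 40 ∤ 20.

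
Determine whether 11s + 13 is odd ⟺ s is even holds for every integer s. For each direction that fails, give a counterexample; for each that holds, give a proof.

Both implications hold.

(→) Suppose 11s + 13 is odd. Since 11 is odd, 11s and s have the same parity, so 11s + 13 ≡ s + 13 (mod 2). As 13 is odd, 11s + 13 is odd exactly when s is even. Thus s is even.

(←) Conversely, suppose s is even; write s = 2j. Then 11s + 13 = 11·(2j) + 13 = 2·11j + 13, which is odd.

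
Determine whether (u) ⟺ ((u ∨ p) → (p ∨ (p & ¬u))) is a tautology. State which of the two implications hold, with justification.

Neither direction holds.

(→) This fails. Under p = F, u = T, the left side is true but the right side is false.

(←) This fails. Under p = F, u = F, the left side is false but the right side is true.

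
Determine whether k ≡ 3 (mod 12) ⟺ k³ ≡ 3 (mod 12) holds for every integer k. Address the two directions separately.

Both directions hold.

(⇒) Suppose k ≡ 3 (mod 12). Write k = 12j + 3. Then (12j + 3)³ = 1728j³ + 1296j² + 324j + 27 = 12(144j³ + 108j² + 27j + 2) + 3, so k³ ≡ 3 (mod 12).

(⇐) For the converse, argue contrapositively. If k ≢ 3 (mod 12), then k is congruent to one of 0, 1, 2, 4, 5, 6, 7, 8, 9, 10, 11 modulo 12, and these give k³ ≡ 0, 1, 8, 4, 5, 0, 7, 8, 9, 4, 11 respectively — never 3.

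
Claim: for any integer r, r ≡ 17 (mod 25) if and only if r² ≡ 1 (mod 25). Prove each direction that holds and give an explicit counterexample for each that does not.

[⇒] This fails: take r = 17. Then 17 ≡ 17 (mod 25), but 17² = 289 ≡ 14 (mod 25), not 1.

[⇐] This fails: take r = 1. Then 1² = 1 ≡ 1 (mod 25), yet 1 ≡ 1 (mod 25), not 17.

Neither direction holds.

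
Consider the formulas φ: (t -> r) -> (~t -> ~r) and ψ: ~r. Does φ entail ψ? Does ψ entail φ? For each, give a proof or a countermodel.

Only the reverse direction holds.

(⟸) Assume the antecedent. If r is true, the antecedent cannot hold. If r is false, (t -> r) -> (~t -> ~r) reduces to true regardless of the other variables. Either way (t -> r) -> (~t -> ~r) holds.

(⟹) This fails. Under r = T, t = T, the left side is true but the right side is false.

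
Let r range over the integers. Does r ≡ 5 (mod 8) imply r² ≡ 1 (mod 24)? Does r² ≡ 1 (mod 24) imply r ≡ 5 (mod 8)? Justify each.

(⇒) fails and (⇐) fails.

(⇒) This fails: take r = 21. Then 21 ≡ 5 (mod 8), but 21² = 441 ≡ 9 (mod 24), not 1.

(⇐) This fails: take r = 1. Then 1² = 1 ≡ 1 (mod 24), yet 1 ≡ 1 (mod 8), not 5.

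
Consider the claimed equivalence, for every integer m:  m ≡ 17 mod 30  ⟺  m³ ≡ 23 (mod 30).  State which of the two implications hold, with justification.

The biconditional holds.

Forward direction. Suppose m ≡ 17 mod 30. Write m = 30j + 17. Then (30j + 17)³ = 27000j³ + 45900j² + 26010j + 4913 = 30(900j³ + 1530j² + 867j + 163) + 23, so m³ ≡ 23 (mod 30).

Converse. Suppose m³ ≡ 23 (mod 30). The only residue r in {0, …, 29} with r³ ≡ 23 (mod 30) is r = 17, so m ≡ 17 (mod 30).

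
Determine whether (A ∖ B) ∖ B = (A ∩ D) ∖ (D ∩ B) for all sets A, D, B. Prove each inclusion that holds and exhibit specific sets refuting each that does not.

Reverse inclusion. Let x ∈ (A ∩ D) ∖ (D ∩ B). Then x ∈ A ∩ D and x ∉ B, from which x ∈ (A ∖ B) ∖ B.

Forward inclusion. This inclusion fails. Take A = {1}, D = ∅, B = ∅; then 1 ∈ (A ∖ B) ∖ B but 1 ∉ (A ∩ D) ∖ (D ∩ B).

(⊆) fails; (⊇) holds.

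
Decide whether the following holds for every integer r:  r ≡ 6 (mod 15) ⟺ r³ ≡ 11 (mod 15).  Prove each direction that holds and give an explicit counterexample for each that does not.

Neither implication holds.

[⇒] This fails: take r = 6. Then 6 ≡ 6 (mod 15), but 6³ = 216 ≡ 6 (mod 15), not 11.

[⇐] This fails: take r = 11. Then 11³ = 1331 ≡ 11 (mod 15), yet 11 ≡ 11 (mod 15), not 6.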